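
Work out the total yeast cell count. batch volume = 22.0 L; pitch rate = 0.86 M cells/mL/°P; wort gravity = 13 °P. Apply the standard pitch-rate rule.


cells (billions) = rate · V_L · °P
cells = 0.86 · 22.0 · 13

245.9600 billion cells


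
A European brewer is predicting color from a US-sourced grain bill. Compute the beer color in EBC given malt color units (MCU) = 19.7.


SRM = 1.4922·MCU^0.6859;  EBC = SRM·1.97
SRM = 1.4922·19.7^0.6859 = 11.5266
EBC = 11.5266·1.97

22.7074 EBC


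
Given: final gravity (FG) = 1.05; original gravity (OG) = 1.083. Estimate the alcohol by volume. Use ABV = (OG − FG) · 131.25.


ABV = (1.083 − 1.05) · 131.25

4.3312 % ABV


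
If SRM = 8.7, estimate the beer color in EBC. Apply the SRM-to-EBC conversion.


EBC = SRM · 1.97
EBC = 8.7 · 1.97

17.1390 EBC


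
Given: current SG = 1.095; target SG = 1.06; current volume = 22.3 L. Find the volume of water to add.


V_water = V·((SG_curr − 1)/(SG_target − 1) − 1)
V_water = 22.3·((1.095 − 1)/(1.06 − 1) − 1)

13.0083 L


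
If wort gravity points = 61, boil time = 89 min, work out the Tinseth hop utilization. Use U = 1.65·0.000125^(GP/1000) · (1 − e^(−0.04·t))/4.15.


bigness = 1.65·0.000125^(61/1000) = 0.9537
boil_factor = (1 − e^(−0.04·89))/4.15 = 0.2341
U = 0.9537 · 0.2341

0.2233


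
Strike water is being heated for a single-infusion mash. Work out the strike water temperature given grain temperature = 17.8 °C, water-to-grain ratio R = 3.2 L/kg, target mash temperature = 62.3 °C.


T_strike = (0.41/R)·(T_mash − T_grain) + T_mash
T_strike = (0.41/3.2)·(62.3 − 17.8) + 62.3

68.0016 °C


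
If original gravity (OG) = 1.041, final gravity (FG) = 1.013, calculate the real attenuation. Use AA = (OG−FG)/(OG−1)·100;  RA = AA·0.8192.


AA = (1.041 − 1.013)/(1.041 − 1)·100 = 68.2927
RA = 68.2927·0.8192

55.9454 %


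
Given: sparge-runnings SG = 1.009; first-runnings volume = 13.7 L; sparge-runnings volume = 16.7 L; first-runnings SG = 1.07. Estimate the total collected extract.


total = Σ (SG_i − 1)·1000·V_i
first = (1.07 − 1)·1000·13.7 = 959.0000
sparge = (1.009 − 1)·1000·16.7 = 150.3000
total = 959.0000 + 150.3000

1109.3000 gravity·L


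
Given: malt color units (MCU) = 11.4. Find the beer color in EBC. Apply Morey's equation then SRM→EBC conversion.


SRM = 1.4922·MCU^0.6859;  EBC = SRM·1.97
SRM = 1.4922·11.4^0.6859 = 7.9206
EBC = 7.9206·1.97

15.6036 EBC


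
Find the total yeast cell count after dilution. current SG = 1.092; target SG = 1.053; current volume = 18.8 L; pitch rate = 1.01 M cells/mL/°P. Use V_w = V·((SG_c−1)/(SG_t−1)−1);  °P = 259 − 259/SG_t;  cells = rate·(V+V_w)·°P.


V_w = 18.8·((1.092−1)/(1.053−1)−1) = 13.8340
V_final = 18.8 + 13.8340 = 32.6340
°P = 259 − 259/1.053 = 13.0361
cells = 1.01·32.6340·13.0361

429.6734 billion cells


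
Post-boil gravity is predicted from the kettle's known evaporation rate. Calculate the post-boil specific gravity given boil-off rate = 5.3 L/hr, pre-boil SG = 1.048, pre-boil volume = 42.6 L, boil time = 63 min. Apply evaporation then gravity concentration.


V_post = V_pre − rate·(t/60);  SG_post = 1 + (SG_pre−1)·V_pre/V_post
V_post = 42.6 − 5.3·(63/60) = 37.0350
SG_post = 1 + (1.048 − 1)·42.6/37.0350

1.0552


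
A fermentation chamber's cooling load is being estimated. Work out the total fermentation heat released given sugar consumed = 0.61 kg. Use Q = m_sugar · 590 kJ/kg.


Q = 0.61 · 590

359.9000 kJ


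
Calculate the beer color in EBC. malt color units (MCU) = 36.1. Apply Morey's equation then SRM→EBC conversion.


SRM = 1.4922·MCU^0.6859;  EBC = SRM·1.97
SRM = 1.4922·36.1^0.6859 = 17.4631
EBC = 17.4631·1.97

34.4023 EBC


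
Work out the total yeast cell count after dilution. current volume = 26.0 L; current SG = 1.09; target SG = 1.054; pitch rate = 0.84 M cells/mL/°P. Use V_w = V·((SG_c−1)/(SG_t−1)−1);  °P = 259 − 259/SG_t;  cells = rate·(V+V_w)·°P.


V_w = 26.0·((1.09−1)/(1.054−1)−1) = 17.3333
V_final = 26.0 + 17.3333 = 43.3333
°P = 259 − 259/1.054 = 13.2694
cells = 0.84·43.3333·13.2694

483.0080 billion cells


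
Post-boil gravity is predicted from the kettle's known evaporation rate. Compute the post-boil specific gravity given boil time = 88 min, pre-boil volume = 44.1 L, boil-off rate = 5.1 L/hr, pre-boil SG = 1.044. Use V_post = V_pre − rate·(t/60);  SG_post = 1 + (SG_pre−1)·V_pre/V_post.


V_post = 44.1 − 5.1·(88/60) = 36.6200
SG_post = 1 + (1.044 − 1)·44.1/36.6200

1.0530


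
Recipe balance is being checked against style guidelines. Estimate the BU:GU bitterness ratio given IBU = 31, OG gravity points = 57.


BU:GU = IBU / OG_points
BU:GU = 31 / 57

0.5439


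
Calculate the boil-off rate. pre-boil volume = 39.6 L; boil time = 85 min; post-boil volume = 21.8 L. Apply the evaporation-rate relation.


rate = (V_pre − V_post) / (t_min/60)
rate = (39.6 − 21.8) / (85/60)

12.5647 L/hr


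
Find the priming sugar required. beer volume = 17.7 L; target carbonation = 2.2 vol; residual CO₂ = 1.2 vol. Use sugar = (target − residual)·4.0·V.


sugar = (2.2 − 1.2)·4.0·17.7

70.8000 g


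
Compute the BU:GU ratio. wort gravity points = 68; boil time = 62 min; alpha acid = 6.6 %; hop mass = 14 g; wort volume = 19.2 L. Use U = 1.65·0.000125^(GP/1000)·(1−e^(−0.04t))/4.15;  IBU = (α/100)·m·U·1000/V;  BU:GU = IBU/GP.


U = 1.65·0.000125^(68/1000)·(1−e^(−0.04·62))/4.15 = 0.1977
IBU = (6.6/100)·14·0.1977·1000/19.2 = 9.5151
BU:GU = 9.5151/68

0.1399


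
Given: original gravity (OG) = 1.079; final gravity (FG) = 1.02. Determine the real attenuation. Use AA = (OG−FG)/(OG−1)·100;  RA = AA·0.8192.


AA = (1.079 − 1.02)/(1.079 − 1)·100 = 74.6835
RA = 74.6835·0.8192

61.1808 %


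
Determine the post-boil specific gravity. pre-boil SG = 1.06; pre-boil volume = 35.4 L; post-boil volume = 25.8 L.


SG_post = 1 + (SG_pre − 1)·V_pre/V_post
pts_pre = (1.06 − 1)·1000 = 60.0000
pts_post = 60.0000·35.4/25.8 = 82.3256
SG_post = 1 + 82.3256/1000

1.0823


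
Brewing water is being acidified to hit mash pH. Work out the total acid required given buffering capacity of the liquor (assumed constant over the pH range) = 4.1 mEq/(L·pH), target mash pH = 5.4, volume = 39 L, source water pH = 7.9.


acid = buffering capacity · (pH_source − pH_target) · V
acid = 4.1 · (7.9 − 5.4) · 39

399.7500 mEq


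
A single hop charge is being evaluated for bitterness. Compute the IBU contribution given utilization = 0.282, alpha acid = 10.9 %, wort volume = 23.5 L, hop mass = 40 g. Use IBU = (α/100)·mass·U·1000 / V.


IBU = (10.9/100)·40·0.282·1000 / 23.5

52.3200 IBU


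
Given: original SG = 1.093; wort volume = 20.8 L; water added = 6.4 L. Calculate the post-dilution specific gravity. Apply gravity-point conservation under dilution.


SG_new = 1 + (SG_old − 1)·V_old/(V_old + V_water)
pts = (1.093 − 1)·1000·20.8/(20.8 + 6.4) = 71.1176
SG_new = 1 + 71.1176/1000

1.0711


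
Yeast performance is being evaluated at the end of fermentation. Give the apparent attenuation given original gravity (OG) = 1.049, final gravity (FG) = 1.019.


AA = (OG − FG)/(OG − 1) · 100
AA = (1.049 − 1.019)/(1.049 − 1) · 100

61.2245 %


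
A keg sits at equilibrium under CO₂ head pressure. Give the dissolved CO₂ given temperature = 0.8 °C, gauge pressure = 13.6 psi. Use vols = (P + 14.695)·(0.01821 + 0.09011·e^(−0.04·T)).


vols = (13.6 + 14.695)·(0.01821 + 0.09011·e^(−0.04·0.8))

2.9846 volumes


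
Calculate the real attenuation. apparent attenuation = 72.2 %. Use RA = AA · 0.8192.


RA = 72.2 · 0.8192

59.1462 %


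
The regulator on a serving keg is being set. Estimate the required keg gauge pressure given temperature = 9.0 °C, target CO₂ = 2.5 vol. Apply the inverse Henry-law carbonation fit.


psi = vols/(0.01821 + 0.09011·e^(−0.04·T)) − 14.695
psi = 2.5/(0.01821 + 0.09011·e^(−0.04·9.0)) − 14.695

16.1397 psi


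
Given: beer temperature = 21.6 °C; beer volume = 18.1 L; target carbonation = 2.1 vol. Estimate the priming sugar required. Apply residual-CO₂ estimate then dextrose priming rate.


residual = 14.695·(0.01821 + 0.09011·e^(−0.04·T));  sugar = (target − residual)·4.0·V
residual = 14.695·(0.01821 + 0.09011·e^(−0.04·21.6)) = 0.8257
sugar = (2.1 − 0.8257)·4.0·18.1

92.2596 g


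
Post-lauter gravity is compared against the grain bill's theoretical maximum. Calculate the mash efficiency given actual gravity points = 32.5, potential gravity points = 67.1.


efficiency = actual / potential × 100
efficiency = 32.5 / 67.1 × 100

48.4352 %


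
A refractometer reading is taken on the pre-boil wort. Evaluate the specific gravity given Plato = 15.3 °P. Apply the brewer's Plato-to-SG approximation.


SG = 259/(259 − P)
SG = 259/(259 − 15.3)

1.0628


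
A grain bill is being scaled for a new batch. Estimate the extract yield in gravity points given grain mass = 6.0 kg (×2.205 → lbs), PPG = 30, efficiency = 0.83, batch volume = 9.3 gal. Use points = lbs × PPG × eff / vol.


lbs = 6.0 × 2.205 = 13.2300
points = 13.2300 × 30 × 0.83 / 9.3

35.4223 points


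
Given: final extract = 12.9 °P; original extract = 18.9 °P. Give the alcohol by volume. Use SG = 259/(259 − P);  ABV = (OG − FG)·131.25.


OG = 259/(259 − 18.9) = 1.0787
FG = 259/(259 − 12.9) = 1.0524
ABV = (1.0787 − 1.0524)·131.25

3.4518 % ABV


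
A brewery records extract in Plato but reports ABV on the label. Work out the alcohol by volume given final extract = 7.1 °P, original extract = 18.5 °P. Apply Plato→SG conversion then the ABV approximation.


SG = 259/(259 − P);  ABV = (OG − FG)·131.25
OG = 259/(259 − 18.5) = 1.0769
FG = 259/(259 − 7.1) = 1.0282
ABV = (1.0769 − 1.0282)·131.25

6.3968 % ABV


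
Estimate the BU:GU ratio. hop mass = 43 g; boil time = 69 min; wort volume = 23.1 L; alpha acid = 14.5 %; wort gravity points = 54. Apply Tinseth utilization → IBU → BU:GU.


U = 1.65·0.000125^(GP/1000)·(1−e^(−0.04t))/4.15;  IBU = (α/100)·m·U·1000/V;  BU:GU = IBU/GP
U = 1.65·0.000125^(54/1000)·(1−e^(−0.04·69))/4.15 = 0.2292
IBU = (14.5/100)·43·0.2292·1000/23.1 = 61.8725
BU:GU = 61.8725/54

1.1458


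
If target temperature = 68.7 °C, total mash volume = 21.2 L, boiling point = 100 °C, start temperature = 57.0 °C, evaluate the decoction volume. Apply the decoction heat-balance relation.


V_dec = V_total·(T_target − T_start)/(T_boil − T_start)
V_dec = 21.2·(68.7 − 57.0)/(100 − 57.0)

5.7684 L


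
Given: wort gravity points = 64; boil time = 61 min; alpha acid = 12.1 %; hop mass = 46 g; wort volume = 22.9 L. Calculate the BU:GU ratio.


U = 1.65·0.000125^(GP/1000)·(1−e^(−0.04t))/4.15;  IBU = (α/100)·m·U·1000/V;  BU:GU = IBU/GP
U = 1.65·0.000125^(64/1000)·(1−e^(−0.04·61))/4.15 = 0.2042
IBU = (12.1/100)·46·0.2042·1000/22.9 = 49.6295
BU:GU = 49.6295/64

0.7755


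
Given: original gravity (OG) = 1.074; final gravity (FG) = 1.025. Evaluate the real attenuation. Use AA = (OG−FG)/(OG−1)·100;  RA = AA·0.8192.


AA = (1.074 − 1.025)/(1.074 − 1)·100 = 66.2162
RA = 66.2162·0.8192

54.2443 %


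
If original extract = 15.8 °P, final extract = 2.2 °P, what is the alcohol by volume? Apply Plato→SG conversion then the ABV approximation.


SG = 259/(259 − P);  ABV = (OG − FG)·131.25
OG = 259/(259 − 15.8) = 1.0650
FG = 259/(259 − 2.2) = 1.0086
ABV = (1.0650 − 1.0086)·131.25

7.4025 % ABV


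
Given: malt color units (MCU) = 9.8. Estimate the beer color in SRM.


SRM = 1.4922 · MCU^0.6859
SRM = 1.4922 · 9.8^0.6859

7.1402 SRM


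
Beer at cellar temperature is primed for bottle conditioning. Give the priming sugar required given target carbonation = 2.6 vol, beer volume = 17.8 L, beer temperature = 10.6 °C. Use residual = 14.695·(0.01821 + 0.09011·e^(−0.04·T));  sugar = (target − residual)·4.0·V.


residual = 14.695·(0.01821 + 0.09011·e^(−0.04·10.6)) = 1.1342
sugar = (2.6 − 1.1342)·4.0·17.8

104.3677 g


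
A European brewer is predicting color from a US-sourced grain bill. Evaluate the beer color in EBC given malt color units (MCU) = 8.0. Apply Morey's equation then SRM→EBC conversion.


SRM = 1.4922·MCU^0.6859;  EBC = SRM·1.97
SRM = 1.4922·8.0^0.6859 = 6.2124
EBC = 6.2124·1.97

12.2383 EBC


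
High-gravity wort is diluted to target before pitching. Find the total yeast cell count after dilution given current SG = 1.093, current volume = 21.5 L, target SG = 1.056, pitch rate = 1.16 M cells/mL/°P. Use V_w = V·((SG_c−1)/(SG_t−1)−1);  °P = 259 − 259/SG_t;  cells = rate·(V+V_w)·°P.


V_w = 21.5·((1.093−1)/(1.056−1)−1) = 14.2054
V_final = 21.5 + 14.2054 = 35.7054
°P = 259 − 259/1.056 = 13.7348
cells = 1.16·35.7054·13.7348

568.8729 billion cells


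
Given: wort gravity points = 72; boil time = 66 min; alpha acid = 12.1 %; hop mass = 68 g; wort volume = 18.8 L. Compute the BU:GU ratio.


U = 1.65·0.000125^(GP/1000)·(1−e^(−0.04t))/4.15;  IBU = (α/100)·m·U·1000/V;  BU:GU = IBU/GP
U = 1.65·0.000125^(72/1000)·(1−e^(−0.04·66))/4.15 = 0.1933
IBU = (12.1/100)·68·0.1933·1000/18.8 = 84.6051
BU:GU = 84.6051/72

1.1751


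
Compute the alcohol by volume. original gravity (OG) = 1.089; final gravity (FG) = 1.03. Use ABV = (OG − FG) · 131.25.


ABV = (1.089 − 1.03) · 131.25

7.7437 % ABV


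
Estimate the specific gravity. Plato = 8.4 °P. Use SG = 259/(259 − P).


SG = 259/(259 − 8.4)

1.0335


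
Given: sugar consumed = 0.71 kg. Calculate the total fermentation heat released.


Q = m_sugar · 590 kJ/kg
Q = 0.71 · 590

418.9000 kJ


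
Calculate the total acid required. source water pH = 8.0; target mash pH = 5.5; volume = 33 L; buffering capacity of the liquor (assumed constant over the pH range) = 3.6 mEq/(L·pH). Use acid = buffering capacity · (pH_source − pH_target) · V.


acid = 3.6 · (8.0 − 5.5) · 33

297.0000 mEq


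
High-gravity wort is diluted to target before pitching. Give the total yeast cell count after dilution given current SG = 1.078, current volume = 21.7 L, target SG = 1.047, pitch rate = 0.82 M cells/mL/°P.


V_w = V·((SG_c−1)/(SG_t−1)−1);  °P = 259 − 259/SG_t;  cells = rate·(V+V_w)·°P
V_w = 21.7·((1.078−1)/(1.047−1)−1) = 14.3128
V_final = 21.7 + 14.3128 = 36.0128
°P = 259 − 259/1.047 = 11.6266
cells = 0.82·36.0128·11.6266

343.3375 billion cells


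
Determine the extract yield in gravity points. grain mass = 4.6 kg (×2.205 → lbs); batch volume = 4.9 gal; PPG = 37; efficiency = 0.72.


points = lbs × PPG × eff / vol
lbs = 4.6 × 2.205 = 10.1430
points = 10.1430 × 37 × 0.72 / 4.9

55.1448 points


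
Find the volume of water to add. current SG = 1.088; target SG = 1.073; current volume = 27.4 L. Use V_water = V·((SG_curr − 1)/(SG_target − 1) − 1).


V_water = 27.4·((1.088 − 1)/(1.073 − 1) − 1)

5.6301 L


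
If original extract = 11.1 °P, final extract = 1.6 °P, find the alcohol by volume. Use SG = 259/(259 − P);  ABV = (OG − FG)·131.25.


OG = 259/(259 − 11.1) = 1.0448
FG = 259/(259 − 1.6) = 1.0062
ABV = (1.0448 − 1.0062)·131.25

5.0610 % ABV


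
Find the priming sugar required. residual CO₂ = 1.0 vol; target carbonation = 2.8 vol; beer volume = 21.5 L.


sugar = (target − residual)·4.0·V
sugar = (2.8 − 1.0)·4.0·21.5

154.8000 g


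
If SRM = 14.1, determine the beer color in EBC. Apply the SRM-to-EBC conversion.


EBC = SRM · 1.97
EBC = 14.1 · 1.97

27.7770 EBC


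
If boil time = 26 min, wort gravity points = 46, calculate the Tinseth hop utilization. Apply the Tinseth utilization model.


U = 1.65·0.000125^(GP/1000) · (1 − e^(−0.04·t))/4.15
bigness = 1.65·0.000125^(46/1000) = 1.0913
boil_factor = (1 − e^(−0.04·26))/4.15 = 0.1558
U = 1.0913 · 0.1558

0.1700


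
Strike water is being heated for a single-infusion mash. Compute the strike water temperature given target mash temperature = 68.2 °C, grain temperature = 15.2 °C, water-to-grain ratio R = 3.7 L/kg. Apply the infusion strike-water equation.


T_strike = (0.41/R)·(T_mash − T_grain) + T_mash
T_strike = (0.41/3.7)·(68.2 − 15.2) + 68.2

74.0730 °C


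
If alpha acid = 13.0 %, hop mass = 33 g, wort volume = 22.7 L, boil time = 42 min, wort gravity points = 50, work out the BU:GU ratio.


U = 1.65·0.000125^(GP/1000)·(1−e^(−0.04t))/4.15;  IBU = (α/100)·m·U·1000/V;  BU:GU = IBU/GP
U = 1.65·0.000125^(50/1000)·(1−e^(−0.04·42))/4.15 = 0.2064
IBU = (13.0/100)·33·0.2064·1000/22.7 = 39.0066
BU:GU = 39.0066/50

0.7801


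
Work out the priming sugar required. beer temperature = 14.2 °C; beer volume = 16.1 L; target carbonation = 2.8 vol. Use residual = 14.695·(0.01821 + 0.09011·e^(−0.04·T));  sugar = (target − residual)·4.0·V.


residual = 14.695·(0.01821 + 0.09011·e^(−0.04·14.2)) = 1.0179
sugar = (2.8 − 1.0179)·4.0·16.1

114.7643 g


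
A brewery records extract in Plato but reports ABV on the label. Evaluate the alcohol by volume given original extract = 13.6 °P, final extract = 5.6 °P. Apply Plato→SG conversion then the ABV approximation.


SG = 259/(259 − P);  ABV = (OG − FG)·131.25
OG = 259/(259 − 13.6) = 1.0554
FG = 259/(259 − 5.6) = 1.0221
ABV = (1.0554 − 1.0221)·131.25

4.3733 % ABV


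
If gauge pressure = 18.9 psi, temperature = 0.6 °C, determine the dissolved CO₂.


vols = (P + 14.695)·(0.01821 + 0.09011·e^(−0.04·T))
vols = (18.9 + 14.695)·(0.01821 + 0.09011·e^(−0.04·0.6))

3.5672 volumes


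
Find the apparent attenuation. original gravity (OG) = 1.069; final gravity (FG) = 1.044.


AA = (OG − FG)/(OG − 1) · 100
AA = (1.069 − 1.044)/(1.069 − 1) · 100

36.2319 %


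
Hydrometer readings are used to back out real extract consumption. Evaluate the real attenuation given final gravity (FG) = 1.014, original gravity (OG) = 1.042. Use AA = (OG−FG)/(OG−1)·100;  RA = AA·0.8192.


AA = (1.042 − 1.014)/(1.042 − 1)·100 = 66.6667
RA = 66.6667·0.8192

54.6133 %


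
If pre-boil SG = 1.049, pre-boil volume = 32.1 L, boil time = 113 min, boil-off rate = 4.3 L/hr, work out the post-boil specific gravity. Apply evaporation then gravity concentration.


V_post = V_pre − rate·(t/60);  SG_post = 1 + (SG_pre−1)·V_pre/V_post
V_post = 32.1 − 4.3·(113/60) = 24.0017
SG_post = 1 + (1.049 − 1)·32.1/24.0017

1.0655


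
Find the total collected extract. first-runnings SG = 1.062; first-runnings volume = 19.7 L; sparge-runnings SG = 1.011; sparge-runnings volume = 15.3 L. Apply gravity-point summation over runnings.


total = Σ (SG_i − 1)·1000·V_i
first = (1.062 − 1)·1000·19.7 = 1221.4000
sparge = (1.011 − 1)·1000·15.3 = 168.3000
total = 1221.4000 + 168.3000

1389.7000 gravity·L


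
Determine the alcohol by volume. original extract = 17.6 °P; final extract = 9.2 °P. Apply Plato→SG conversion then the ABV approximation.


SG = 259/(259 − P);  ABV = (OG − FG)·131.25
OG = 259/(259 − 17.6) = 1.0729
FG = 259/(259 − 9.2) = 1.0368
ABV = (1.0729 − 1.0368)·131.25

4.7353 % ABV


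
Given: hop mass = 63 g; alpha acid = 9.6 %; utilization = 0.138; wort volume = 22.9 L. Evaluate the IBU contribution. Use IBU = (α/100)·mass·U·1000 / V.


IBU = (9.6/100)·63·0.138·1000 / 22.9

36.4465 IBU


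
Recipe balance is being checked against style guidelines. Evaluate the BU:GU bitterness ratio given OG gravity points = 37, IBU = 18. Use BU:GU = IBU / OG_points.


BU:GU = 18 / 37

0.4865


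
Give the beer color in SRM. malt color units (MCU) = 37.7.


SRM = 1.4922 · MCU^0.6859
SRM = 1.4922 · 37.7^0.6859

17.9903 SRM


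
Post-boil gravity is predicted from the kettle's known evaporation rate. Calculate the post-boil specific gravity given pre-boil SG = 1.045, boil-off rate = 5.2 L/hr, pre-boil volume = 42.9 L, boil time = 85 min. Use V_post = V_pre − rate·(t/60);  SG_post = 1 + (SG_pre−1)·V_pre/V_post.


V_post = 42.9 − 5.2·(85/60) = 35.5333
SG_post = 1 + (1.045 − 1)·42.9/35.5333

1.0543


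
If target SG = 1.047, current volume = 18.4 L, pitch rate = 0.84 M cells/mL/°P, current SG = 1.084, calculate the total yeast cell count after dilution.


V_w = V·((SG_c−1)/(SG_t−1)−1);  °P = 259 − 259/SG_t;  cells = rate·(V+V_w)·°P
V_w = 18.4·((1.084−1)/(1.047−1)−1) = 14.4851
V_final = 18.4 + 14.4851 = 32.8851
°P = 259 − 259/1.047 = 11.6266
cells = 0.84·32.8851·11.6266

321.1659 billion cells


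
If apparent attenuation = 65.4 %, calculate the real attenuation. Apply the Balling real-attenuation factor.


RA = AA · 0.8192
RA = 65.4 · 0.8192

53.5757 %


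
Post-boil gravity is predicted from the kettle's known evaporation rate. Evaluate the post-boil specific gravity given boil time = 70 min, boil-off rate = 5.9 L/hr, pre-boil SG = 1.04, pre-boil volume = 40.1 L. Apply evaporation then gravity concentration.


V_post = V_pre − rate·(t/60);  SG_post = 1 + (SG_pre−1)·V_pre/V_post
V_post = 40.1 − 5.9·(70/60) = 33.2167
SG_post = 1 + (1.04 − 1)·40.1/33.2167

1.0483


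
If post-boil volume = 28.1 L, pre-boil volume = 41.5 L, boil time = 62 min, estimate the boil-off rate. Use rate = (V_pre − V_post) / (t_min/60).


rate = (41.5 − 28.1) / (62/60)

12.9677 L/hr


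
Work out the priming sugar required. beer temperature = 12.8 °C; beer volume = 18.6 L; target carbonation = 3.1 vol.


residual = 14.695·(0.01821 + 0.09011·e^(−0.04·T));  sugar = (target − residual)·4.0·V
residual = 14.695·(0.01821 + 0.09011·e^(−0.04·12.8)) = 1.0612
sugar = (3.1 − 1.0612)·4.0·18.6

151.6894 g


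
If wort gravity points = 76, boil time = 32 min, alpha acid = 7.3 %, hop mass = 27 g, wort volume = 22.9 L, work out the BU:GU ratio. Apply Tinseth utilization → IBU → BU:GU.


U = 1.65·0.000125^(GP/1000)·(1−e^(−0.04t))/4.15;  IBU = (α/100)·m·U·1000/V;  BU:GU = IBU/GP
U = 1.65·0.000125^(76/1000)·(1−e^(−0.04·32))/4.15 = 0.1450
IBU = (7.3/100)·27·0.1450·1000/22.9 = 12.4786
BU:GU = 12.4786/76

0.1642


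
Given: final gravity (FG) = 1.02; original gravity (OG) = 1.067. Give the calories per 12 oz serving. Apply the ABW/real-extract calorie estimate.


ABW = (OG−FG)·131.25·0.79/FG;  °P = 259 − 259/SG (for OG→OE and FG→AE);  RE = 0.1808·OE + 0.8192·AE;  Cal = (6.9·ABW + 4·(RE−0.1))·FG·3.55
ABW = (1.067 − 1.02)·131.25·0.79/1.02 = 4.7778
OE = 259 − 259/1.067 = 16.2634 °P
AE = 259 − 259/1.02 = 5.0784 °P
RE = 0.1808·16.2634 + 0.8192·5.0784 = 7.1007 °P
Cal = (6.9·4.7778 + 4·(7.1007−0.1))·1.02·3.55

220.7694 kcal


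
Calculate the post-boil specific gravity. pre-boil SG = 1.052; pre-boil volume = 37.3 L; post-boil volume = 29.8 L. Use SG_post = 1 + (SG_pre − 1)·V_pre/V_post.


pts_pre = (1.052 − 1)·1000 = 52.0000
pts_post = 52.0000·37.3/29.8 = 65.0872
SG_post = 1 + 65.0872/1000

1.0651


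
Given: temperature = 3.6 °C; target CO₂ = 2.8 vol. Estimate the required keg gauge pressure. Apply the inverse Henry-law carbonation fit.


psi = vols/(0.01821 + 0.09011·e^(−0.04·T)) − 14.695
psi = 2.8/(0.01821 + 0.09011·e^(−0.04·3.6)) − 14.695

14.4004 psi


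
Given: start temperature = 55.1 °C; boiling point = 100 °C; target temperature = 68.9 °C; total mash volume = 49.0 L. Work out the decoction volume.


V_dec = V_total·(T_target − T_start)/(T_boil − T_start)
V_dec = 49.0·(68.9 − 55.1)/(100 − 55.1)

15.0601 L


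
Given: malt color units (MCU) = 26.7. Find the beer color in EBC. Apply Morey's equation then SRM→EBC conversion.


SRM = 1.4922·MCU^0.6859;  EBC = SRM·1.97
SRM = 1.4922·26.7^0.6859 = 14.1994
EBC = 14.1994·1.97

27.9729 EBC


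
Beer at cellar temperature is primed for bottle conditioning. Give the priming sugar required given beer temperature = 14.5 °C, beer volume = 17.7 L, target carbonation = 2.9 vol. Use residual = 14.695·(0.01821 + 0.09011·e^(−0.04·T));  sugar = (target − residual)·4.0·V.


residual = 14.695·(0.01821 + 0.09011·e^(−0.04·14.5)) = 1.0090
sugar = (2.9 − 1.0090)·4.0·17.7

133.8832 g


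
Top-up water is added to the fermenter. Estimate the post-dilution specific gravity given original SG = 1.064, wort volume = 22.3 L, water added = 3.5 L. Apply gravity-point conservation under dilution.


SG_new = 1 + (SG_old − 1)·V_old/(V_old + V_water)
pts = (1.064 − 1)·1000·22.3/(22.3 + 3.5) = 55.3178
SG_new = 1 + 55.3178/1000

1.0553


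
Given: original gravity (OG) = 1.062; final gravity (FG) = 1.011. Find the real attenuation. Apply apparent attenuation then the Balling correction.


AA = (OG−FG)/(OG−1)·100;  RA = AA·0.8192
AA = (1.062 − 1.011)/(1.062 − 1)·100 = 82.2581
RA = 82.2581·0.8192

67.3858 %


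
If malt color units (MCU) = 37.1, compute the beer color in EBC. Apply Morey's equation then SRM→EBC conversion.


SRM = 1.4922·MCU^0.6859;  EBC = SRM·1.97
SRM = 1.4922·37.1^0.6859 = 17.7935
EBC = 17.7935·1.97

35.0531 EBC


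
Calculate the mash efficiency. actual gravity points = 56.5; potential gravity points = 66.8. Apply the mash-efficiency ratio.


efficiency = actual / potential × 100
efficiency = 56.5 / 66.8 × 100

84.5808 %


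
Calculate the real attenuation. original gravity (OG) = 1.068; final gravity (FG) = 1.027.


AA = (OG−FG)/(OG−1)·100;  RA = AA·0.8192
AA = (1.068 − 1.027)/(1.068 − 1)·100 = 60.2941
RA = 60.2941·0.8192

49.3929 %


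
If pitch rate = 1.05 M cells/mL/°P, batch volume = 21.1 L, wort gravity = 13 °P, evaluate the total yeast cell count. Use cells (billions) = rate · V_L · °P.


cells = 1.05 · 21.1 · 13

288.0150 billion cells


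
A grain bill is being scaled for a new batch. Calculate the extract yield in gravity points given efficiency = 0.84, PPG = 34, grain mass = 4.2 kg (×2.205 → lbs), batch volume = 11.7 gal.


points = lbs × PPG × eff / vol
lbs = 4.2 × 2.205 = 9.2610
points = 9.2610 × 34 × 0.84 / 11.7

22.6063 points


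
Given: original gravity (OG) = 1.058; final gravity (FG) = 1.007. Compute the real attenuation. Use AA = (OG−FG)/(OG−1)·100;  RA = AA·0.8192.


AA = (1.058 − 1.007)/(1.058 − 1)·100 = 87.9310
RA = 87.9310·0.8192

72.0331 %


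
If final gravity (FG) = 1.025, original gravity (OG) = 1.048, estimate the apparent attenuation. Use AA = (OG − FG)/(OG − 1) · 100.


AA = (1.048 − 1.025)/(1.048 − 1) · 100

47.9167 %


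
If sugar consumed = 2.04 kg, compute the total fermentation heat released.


Q = m_sugar · 590 kJ/kg
Q = 2.04 · 590

1203.6000 kJ


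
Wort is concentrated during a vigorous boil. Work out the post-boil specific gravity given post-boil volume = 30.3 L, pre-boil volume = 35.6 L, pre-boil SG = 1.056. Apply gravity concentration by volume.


SG_post = 1 + (SG_pre − 1)·V_pre/V_post
pts_pre = (1.056 − 1)·1000 = 56.0000
pts_post = 56.0000·35.6/30.3 = 65.7954
SG_post = 1 + 65.7954/1000

1.0658


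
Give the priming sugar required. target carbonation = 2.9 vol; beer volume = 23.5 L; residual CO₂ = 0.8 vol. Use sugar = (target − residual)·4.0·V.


sugar = (2.9 − 0.8)·4.0·23.5

197.4000 g


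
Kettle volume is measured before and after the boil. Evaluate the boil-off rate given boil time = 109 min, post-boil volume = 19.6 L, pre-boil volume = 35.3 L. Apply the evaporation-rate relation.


rate = (V_pre − V_post) / (t_min/60)
rate = (35.3 − 19.6) / (109/60)

8.6422 L/hr


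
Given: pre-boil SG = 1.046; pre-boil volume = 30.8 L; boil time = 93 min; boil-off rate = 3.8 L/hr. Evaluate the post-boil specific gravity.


V_post = V_pre − rate·(t/60);  SG_post = 1 + (SG_pre−1)·V_pre/V_post
V_post = 30.8 − 3.8·(93/60) = 24.9100
SG_post = 1 + (1.046 − 1)·30.8/24.9100

1.0569


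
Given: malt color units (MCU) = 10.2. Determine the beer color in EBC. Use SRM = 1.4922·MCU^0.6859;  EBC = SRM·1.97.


SRM = 1.4922·10.2^0.6859 = 7.3388
EBC = 7.3388·1.97

14.4575 EBC


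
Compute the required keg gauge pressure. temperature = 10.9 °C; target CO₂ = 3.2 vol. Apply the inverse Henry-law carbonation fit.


psi = vols/(0.01821 + 0.09011·e^(−0.04·T)) − 14.695
psi = 3.2/(0.01821 + 0.09011·e^(−0.04·10.9)) − 14.695

27.1478 psi


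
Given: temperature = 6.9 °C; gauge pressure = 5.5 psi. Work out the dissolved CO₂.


vols = (P + 14.695)·(0.01821 + 0.09011·e^(−0.04·T))
vols = (5.5 + 14.695)·(0.01821 + 0.09011·e^(−0.04·6.9))

1.7486 volumes


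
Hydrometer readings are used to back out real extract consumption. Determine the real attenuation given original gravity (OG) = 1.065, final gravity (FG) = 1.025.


AA = (OG−FG)/(OG−1)·100;  RA = AA·0.8192
AA = (1.065 − 1.025)/(1.065 − 1)·100 = 61.5385
RA = 61.5385·0.8192

50.4123 %


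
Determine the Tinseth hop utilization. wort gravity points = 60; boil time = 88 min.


U = 1.65·0.000125^(GP/1000) · (1 − e^(−0.04·t))/4.15
bigness = 1.65·0.000125^(60/1000) = 0.9623
boil_factor = (1 − e^(−0.04·88))/4.15 = 0.2338
U = 0.9623 · 0.2338

0.2250


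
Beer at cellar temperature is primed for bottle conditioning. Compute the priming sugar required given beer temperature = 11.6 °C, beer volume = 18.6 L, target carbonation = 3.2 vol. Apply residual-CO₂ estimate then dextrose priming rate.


residual = 14.695·(0.01821 + 0.09011·e^(−0.04·T));  sugar = (target − residual)·4.0·V
residual = 14.695·(0.01821 + 0.09011·e^(−0.04·11.6)) = 1.1002
sugar = (3.2 − 1.1002)·4.0·18.6

156.2263 g


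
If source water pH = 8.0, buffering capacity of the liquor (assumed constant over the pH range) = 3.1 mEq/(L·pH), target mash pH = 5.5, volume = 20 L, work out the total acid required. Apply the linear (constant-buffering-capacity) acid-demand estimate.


acid = buffering capacity · (pH_source − pH_target) · V
acid = 3.1 · (8.0 − 5.5) · 20

155.0000 mEq


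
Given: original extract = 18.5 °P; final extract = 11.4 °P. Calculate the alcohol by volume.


SG = 259/(259 − P);  ABV = (OG − FG)·131.25
OG = 259/(259 − 18.5) = 1.0769
FG = 259/(259 − 11.4) = 1.0460
ABV = (1.0769 − 1.0460)·131.25

4.0531 % ABV


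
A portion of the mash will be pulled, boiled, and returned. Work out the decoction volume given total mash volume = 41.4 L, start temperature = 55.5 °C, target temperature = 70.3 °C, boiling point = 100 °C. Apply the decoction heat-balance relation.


V_dec = V_total·(T_target − T_start)/(T_boil − T_start)
V_dec = 41.4·(70.3 − 55.5)/(100 − 55.5)

13.7690 L


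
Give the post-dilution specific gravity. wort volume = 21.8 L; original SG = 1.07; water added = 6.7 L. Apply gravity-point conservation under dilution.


SG_new = 1 + (SG_old − 1)·V_old/(V_old + V_water)
pts = (1.07 − 1)·1000·21.8/(21.8 + 6.7) = 53.5439
SG_new = 1 + 53.5439/1000

1.0535


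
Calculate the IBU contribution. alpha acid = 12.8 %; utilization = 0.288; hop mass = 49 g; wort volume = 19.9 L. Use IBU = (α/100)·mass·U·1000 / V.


IBU = (12.8/100)·49·0.288·1000 / 19.9

90.7707 IBU


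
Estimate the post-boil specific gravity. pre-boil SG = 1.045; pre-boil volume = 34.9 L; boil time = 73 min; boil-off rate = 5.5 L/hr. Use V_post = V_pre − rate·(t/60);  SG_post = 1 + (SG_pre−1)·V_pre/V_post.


V_post = 34.9 − 5.5·(73/60) = 28.2083
SG_post = 1 + (1.045 − 1)·34.9/28.2083

1.0557


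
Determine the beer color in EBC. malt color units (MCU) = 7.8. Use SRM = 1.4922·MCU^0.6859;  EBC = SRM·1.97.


SRM = 1.4922·7.8^0.6859 = 6.1054
EBC = 6.1054·1.97

12.0277 EBC


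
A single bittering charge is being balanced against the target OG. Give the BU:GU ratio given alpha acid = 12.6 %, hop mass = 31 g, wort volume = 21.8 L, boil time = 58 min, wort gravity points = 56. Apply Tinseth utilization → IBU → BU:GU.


U = 1.65·0.000125^(GP/1000)·(1−e^(−0.04t))/4.15;  IBU = (α/100)·m·U·1000/V;  BU:GU = IBU/GP
U = 1.65·0.000125^(56/1000)·(1−e^(−0.04·58))/4.15 = 0.2167
IBU = (12.6/100)·31·0.2167·1000/21.8 = 38.8341
BU:GU = 38.8341/56

0.6935


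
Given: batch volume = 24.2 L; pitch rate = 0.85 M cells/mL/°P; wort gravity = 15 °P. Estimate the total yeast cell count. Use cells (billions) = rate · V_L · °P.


cells = 0.85 · 24.2 · 15

308.5500 billion cells


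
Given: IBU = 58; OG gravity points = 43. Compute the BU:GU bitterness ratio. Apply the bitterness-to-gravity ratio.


BU:GU = IBU / OG_points
BU:GU = 58 / 43

1.3488


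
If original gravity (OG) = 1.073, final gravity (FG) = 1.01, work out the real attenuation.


AA = (OG−FG)/(OG−1)·100;  RA = AA·0.8192
AA = (1.073 − 1.01)/(1.073 − 1)·100 = 86.3014
RA = 86.3014·0.8192

70.6981 %


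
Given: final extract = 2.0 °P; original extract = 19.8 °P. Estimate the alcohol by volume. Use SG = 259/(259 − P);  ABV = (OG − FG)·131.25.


OG = 259/(259 − 19.8) = 1.0828
FG = 259/(259 − 2.0) = 1.0078
ABV = (1.0828 − 1.0078)·131.25

9.8429 % ABV


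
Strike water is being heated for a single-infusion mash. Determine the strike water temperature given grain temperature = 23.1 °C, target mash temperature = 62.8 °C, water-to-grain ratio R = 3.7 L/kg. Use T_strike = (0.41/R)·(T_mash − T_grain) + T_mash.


T_strike = (0.41/3.7)·(62.8 − 23.1) + 62.8

67.1992 °C


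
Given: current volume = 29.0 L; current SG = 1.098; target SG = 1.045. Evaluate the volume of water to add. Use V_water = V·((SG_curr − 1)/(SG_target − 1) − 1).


V_water = 29.0·((1.098 − 1)/(1.045 − 1) − 1)

34.1556 L


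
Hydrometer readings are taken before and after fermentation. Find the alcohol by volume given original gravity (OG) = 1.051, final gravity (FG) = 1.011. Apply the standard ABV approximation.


ABV = (OG − FG) · 131.25
ABV = (1.051 − 1.011) · 131.25

5.2500 % ABV


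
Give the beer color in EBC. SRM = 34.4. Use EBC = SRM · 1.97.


EBC = 34.4 · 1.97

67.7680 EBC


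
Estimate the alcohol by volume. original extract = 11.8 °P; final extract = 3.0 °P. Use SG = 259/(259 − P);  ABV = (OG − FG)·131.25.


OG = 259/(259 − 11.8) = 1.0477
FG = 259/(259 − 3.0) = 1.0117
ABV = (1.0477 − 1.0117)·131.25

4.7271 % ABV


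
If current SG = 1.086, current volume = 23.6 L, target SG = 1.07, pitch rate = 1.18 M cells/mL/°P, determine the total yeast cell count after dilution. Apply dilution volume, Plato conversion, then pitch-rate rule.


V_w = V·((SG_c−1)/(SG_t−1)−1);  °P = 259 − 259/SG_t;  cells = rate·(V+V_w)·°P
V_w = 23.6·((1.086−1)/(1.07−1)−1) = 5.3943
V_final = 23.6 + 5.3943 = 28.9943
°P = 259 − 259/1.07 = 16.9439
cells = 1.18·28.9943·16.9439

579.7069 billion cells


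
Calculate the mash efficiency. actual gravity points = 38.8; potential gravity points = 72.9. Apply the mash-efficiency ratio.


efficiency = actual / potential × 100
efficiency = 38.8 / 72.9 × 100

53.2236 %


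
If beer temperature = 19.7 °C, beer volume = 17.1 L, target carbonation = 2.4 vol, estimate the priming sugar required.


residual = 14.695·(0.01821 + 0.09011·e^(−0.04·T));  sugar = (target − residual)·4.0·V
residual = 14.695·(0.01821 + 0.09011·e^(−0.04·19.7)) = 0.8698
sugar = (2.4 − 0.8698)·4.0·17.1

104.6681 g


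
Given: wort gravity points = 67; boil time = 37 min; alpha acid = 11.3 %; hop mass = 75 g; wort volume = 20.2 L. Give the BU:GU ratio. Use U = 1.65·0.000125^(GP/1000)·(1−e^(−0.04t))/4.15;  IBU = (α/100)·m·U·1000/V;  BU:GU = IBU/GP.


U = 1.65·0.000125^(67/1000)·(1−e^(−0.04·37))/4.15 = 0.1682
IBU = (11.3/100)·75·0.1682·1000/20.2 = 70.5567
BU:GU = 70.5567/67

1.0531


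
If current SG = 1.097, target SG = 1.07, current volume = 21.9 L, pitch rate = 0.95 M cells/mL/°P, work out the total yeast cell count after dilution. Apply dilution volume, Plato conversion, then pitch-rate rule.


V_w = V·((SG_c−1)/(SG_t−1)−1);  °P = 259 − 259/SG_t;  cells = rate·(V+V_w)·°P
V_w = 21.9·((1.097−1)/(1.07−1)−1) = 8.4471
V_final = 21.9 + 8.4471 = 30.3471
°P = 259 − 259/1.07 = 16.9439
cells = 0.95·30.3471·16.9439

488.4897 billion cells


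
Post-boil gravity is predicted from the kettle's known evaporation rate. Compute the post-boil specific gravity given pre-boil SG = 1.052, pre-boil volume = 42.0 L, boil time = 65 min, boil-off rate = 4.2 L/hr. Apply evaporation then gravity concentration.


V_post = V_pre − rate·(t/60);  SG_post = 1 + (SG_pre−1)·V_pre/V_post
V_post = 42.0 − 4.2·(65/60) = 37.4500
SG_post = 1 + (1.052 − 1)·42.0/37.4500

1.0583


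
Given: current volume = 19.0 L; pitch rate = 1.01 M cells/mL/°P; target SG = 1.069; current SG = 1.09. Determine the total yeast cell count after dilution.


V_w = V·((SG_c−1)/(SG_t−1)−1);  °P = 259 − 259/SG_t;  cells = rate·(V+V_w)·°P
V_w = 19.0·((1.09−1)/(1.069−1)−1) = 5.7826
V_final = 19.0 + 5.7826 = 24.7826
°P = 259 − 259/1.069 = 16.7175
cells = 1.01·24.7826·16.7175

418.4461 billion cells


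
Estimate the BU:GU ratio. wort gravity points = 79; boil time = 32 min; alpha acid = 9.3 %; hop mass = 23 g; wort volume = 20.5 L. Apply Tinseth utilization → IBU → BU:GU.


U = 1.65·0.000125^(GP/1000)·(1−e^(−0.04t))/4.15;  IBU = (α/100)·m·U·1000/V;  BU:GU = IBU/GP
U = 1.65·0.000125^(79/1000)·(1−e^(−0.04·32))/4.15 = 0.1411
IBU = (9.3/100)·23·0.1411·1000/20.5 = 14.7253
BU:GU = 14.7253/79

0.1864


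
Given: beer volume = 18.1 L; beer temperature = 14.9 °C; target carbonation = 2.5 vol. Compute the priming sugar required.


residual = 14.695·(0.01821 + 0.09011·e^(−0.04·T));  sugar = (target − residual)·4.0·V
residual = 14.695·(0.01821 + 0.09011·e^(−0.04·14.9)) = 0.9972
sugar = (2.5 − 0.9972)·4.0·18.1

108.8008 g


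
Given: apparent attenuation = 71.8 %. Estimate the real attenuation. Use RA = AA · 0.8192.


RA = 71.8 · 0.8192

58.8186 %


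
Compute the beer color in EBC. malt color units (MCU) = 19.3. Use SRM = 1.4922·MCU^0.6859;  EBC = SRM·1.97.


SRM = 1.4922·19.3^0.6859 = 11.3656
EBC = 11.3656·1.97

22.3902 EBC


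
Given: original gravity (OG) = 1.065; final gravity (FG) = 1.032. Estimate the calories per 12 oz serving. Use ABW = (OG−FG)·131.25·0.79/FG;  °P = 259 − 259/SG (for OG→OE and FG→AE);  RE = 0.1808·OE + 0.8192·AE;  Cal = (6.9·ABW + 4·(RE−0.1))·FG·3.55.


ABW = (1.065 − 1.032)·131.25·0.79/1.032 = 3.3156
OE = 259 − 259/1.065 = 15.8075 °P
AE = 259 − 259/1.032 = 8.0310 °P
RE = 0.1808·15.8075 + 0.8192·8.0310 = 9.4370 °P
Cal = (6.9·3.3156 + 4·(9.4370−0.1))·1.032·3.55

220.6424 kcal


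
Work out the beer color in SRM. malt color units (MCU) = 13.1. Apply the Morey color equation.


SRM = 1.4922 · MCU^0.6859
SRM = 1.4922 · 13.1^0.6859

8.7129 SRM


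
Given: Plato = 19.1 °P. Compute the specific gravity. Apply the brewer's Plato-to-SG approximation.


SG = 259/(259 − P)
SG = 259/(259 − 19.1)

1.0796


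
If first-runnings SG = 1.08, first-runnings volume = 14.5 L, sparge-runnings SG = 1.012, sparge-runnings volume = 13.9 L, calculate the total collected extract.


total = Σ (SG_i − 1)·1000·V_i
first = (1.08 − 1)·1000·14.5 = 1160.0000
sparge = (1.012 − 1)·1000·13.9 = 166.8000
total = 1160.0000 + 166.8000

1326.8000 gravity·L


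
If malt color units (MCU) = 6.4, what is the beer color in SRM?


SRM = 1.4922 · MCU^0.6859
SRM = 1.4922 · 6.4^0.6859

5.3307 SRM
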